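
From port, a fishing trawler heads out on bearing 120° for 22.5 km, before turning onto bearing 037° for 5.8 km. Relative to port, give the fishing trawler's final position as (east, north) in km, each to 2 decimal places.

(22.98, -6.62)

Leg 1 (120°, 22.5 km): east 22.5 sin 120° = 19.49, north 22.5 cos 120° = -11.25
Leg 2 (037°, 5.8 km): east 5.8 sin 37° = 3.49, north 5.8 cos 37° = 4.63
Summing: 22.98 km east, -6.62 km north → (22.98, -6.62).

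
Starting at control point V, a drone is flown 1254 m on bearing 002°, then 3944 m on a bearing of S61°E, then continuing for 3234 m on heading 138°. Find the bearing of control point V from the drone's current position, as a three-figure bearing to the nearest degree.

298°

Leg 1 (002°, 1254 m): east 1254 sin 2° = 43.76, north 1254 cos 2° = 1253.24
Leg 2 (S61°E, 3944 m): east 3944 sin 119° = 3449.50, north 3944 cos 119° = -1912.09
Leg 3 (138°, 3234 m): east 3234 sin 138° = 2163.97, north 3234 cos 138° = -2403.33
Net displacement: 5657.23 east, -3062.18 north. Direction back to start is (-5657.23, 3062.18): bearing = atan2(-5657.23, 3062.18) mod 360° = 298.43° ≈ 298°.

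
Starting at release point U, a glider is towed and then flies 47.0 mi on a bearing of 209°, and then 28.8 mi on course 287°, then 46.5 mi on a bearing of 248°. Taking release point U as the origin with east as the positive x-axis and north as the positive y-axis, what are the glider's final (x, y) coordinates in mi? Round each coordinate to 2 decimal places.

Leg 1 (209°, 47.0 mi): east 47.0 sin 209° = -22.79, north 47.0 cos 209° = -41.11
Leg 2 (287°, 28.8 mi): east 28.8 sin 287° = -27.54, north 28.8 cos 287° = 8.42
Leg 3 (248°, 46.5 mi): east 46.5 sin 248° = -43.11, north 46.5 cos 248° = -17.42
Summing: -93.44 mi east, -50.11 mi north → (-93.44, -50.11).

(-93.44, -50.11)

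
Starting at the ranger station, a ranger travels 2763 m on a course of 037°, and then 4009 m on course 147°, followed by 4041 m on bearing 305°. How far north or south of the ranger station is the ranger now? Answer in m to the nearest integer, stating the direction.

Leg 1 (037°, 2763 m): east 2763 sin 37° = 1662.81, north 2763 cos 37° = 2206.63
Leg 2 (147°, 4009 m): east 4009 sin 147° = 2183.46, north 4009 cos 147° = -3362.23
Leg 3 (305°, 4041 m): east 4041 sin 305° = -3310.19, north 4041 cos 305° = 2317.82
Net north component: 1162.22 m.

1162 m north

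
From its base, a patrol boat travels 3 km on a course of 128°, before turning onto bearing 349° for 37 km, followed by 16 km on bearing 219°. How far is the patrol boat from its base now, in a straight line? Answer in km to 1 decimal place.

Leg 1 (128°, 3 km): east 3 sin 128° = 2.36, north 3 cos 128° = -1.85
Leg 2 (349°, 37 km): east 37 sin 349° = -7.06, north 37 cos 349° = 36.32
Leg 3 (219°, 16 km): east 16 sin 219° = -10.07, north 16 cos 219° = -12.43
Net: -14.77 east, 22.04 north. Distance = √((-14.77)² + (22.04)²) = 26.528 km.

26.5 km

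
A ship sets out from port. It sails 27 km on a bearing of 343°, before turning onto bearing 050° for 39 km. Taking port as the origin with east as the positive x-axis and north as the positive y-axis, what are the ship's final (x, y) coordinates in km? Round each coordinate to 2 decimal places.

(21.98, 50.89)

Leg 1 (343°, 27 km): east 27 sin 343° = -7.89, north 27 cos 343° = 25.82
Leg 2 (050°, 39 km): east 39 sin 50° = 29.88, north 39 cos 50° = 25.07
Summing: 21.98 km east, 50.89 km north → (21.98, 50.89).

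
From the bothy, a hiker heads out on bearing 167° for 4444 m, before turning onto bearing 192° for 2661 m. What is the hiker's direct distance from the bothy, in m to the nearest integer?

Leg 1 (167°, 4444 m): east 4444 sin 167° = 999.68, north 4444 cos 167° = -4330.10
Leg 2 (192°, 2661 m): east 2661 sin 192° = -553.25, north 2661 cos 192° = -2602.85
Net: 446.43 east, -6932.95 north. Distance = √((446.43)² + (-6932.95)²) = 6947.310 m.

6947 m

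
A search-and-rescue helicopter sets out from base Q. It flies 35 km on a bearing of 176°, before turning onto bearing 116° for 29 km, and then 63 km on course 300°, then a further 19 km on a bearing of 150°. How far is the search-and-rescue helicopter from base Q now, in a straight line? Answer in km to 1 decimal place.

36.5 km

Leg 1 (176°, 35 km): east 35 sin 176° = 2.44, north 35 cos 176° = -34.91
Leg 2 (116°, 29 km): east 29 sin 116° = 26.07, north 29 cos 116° = -12.71
Leg 3 (300°, 63 km): east 63 sin 300° = -54.56, north 63 cos 300° = 31.50
Leg 4 (150°, 19 km): east 19 sin 150° = 9.50, north 19 cos 150° = -16.45
Net: -16.55 east, -32.58 north. Distance = √((-16.55)² + (-32.58)²) = 36.546 km.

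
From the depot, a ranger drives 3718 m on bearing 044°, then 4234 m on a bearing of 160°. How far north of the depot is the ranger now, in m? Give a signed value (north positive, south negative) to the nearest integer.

-1304 m

Leg 1 (044°, 3718 m): east 3718 sin 44° = 2582.74, north 3718 cos 44° = 2674.51
Leg 2 (160°, 4234 m): east 4234 sin 160° = 1448.11, north 4234 cos 160° = -3978.66
Net north component: -1304.15 m.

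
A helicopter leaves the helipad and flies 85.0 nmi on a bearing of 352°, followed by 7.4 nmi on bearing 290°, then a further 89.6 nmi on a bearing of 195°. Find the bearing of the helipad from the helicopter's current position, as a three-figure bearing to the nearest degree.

090°

Leg 1 (352°, 85.0 nmi): east 85.0 sin 352° = -11.83, north 85.0 cos 352° = 84.17
Leg 2 (290°, 7.4 nmi): east 7.4 sin 290° = -6.95, north 7.4 cos 290° = 2.53
Leg 3 (195°, 89.6 nmi): east 89.6 sin 195° = -23.19, north 89.6 cos 195° = -86.55
Net displacement: -41.97 east, 0.16 north. Direction back to start is (41.97, -0.16): bearing = atan2(41.97, -0.16) mod 360° = 90.21° ≈ 090°.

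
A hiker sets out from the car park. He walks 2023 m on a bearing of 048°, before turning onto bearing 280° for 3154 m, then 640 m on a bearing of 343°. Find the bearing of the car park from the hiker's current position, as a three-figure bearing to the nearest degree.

Leg 1 (048°, 2023 m): east 2023 sin 48° = 1503.38, north 2023 cos 48° = 1353.65
Leg 2 (280°, 3154 m): east 3154 sin 280° = -3106.08, north 3154 cos 280° = 547.69
Leg 3 (343°, 640 m): east 640 sin 343° = -187.12, north 640 cos 343° = 612.04
Net displacement: -1789.82 east, 2513.37 north. Direction back to start is (1789.82, -2513.37): bearing = atan2(1789.82, -2513.37) mod 360° = 144.54° ≈ 145°.

145°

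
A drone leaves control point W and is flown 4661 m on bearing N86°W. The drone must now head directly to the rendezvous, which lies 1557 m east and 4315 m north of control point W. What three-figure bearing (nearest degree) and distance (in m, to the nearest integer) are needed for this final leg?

Leg 1 (N86°W, 4661 m): east 4661 sin 274° = -4649.65, north 4661 cos 274° = 325.13
Current position: (-4649.65, 325.13). Target: (1557, 4315). Remaining: Δeast = 6206.65, Δnorth = 3989.87.
Bearing = atan2(6206.65, 3989.87) mod 360° = 57.27°; distance = √((6206.65)² + (3989.87)²) = 7378.447 m.

057°, 7378 m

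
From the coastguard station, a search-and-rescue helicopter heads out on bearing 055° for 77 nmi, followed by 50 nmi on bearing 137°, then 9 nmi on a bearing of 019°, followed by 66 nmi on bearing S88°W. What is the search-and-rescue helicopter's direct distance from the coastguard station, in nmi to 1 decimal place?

Leg 1 (055°, 77 nmi): east 77 sin 55° = 63.07, north 77 cos 55° = 44.17
Leg 2 (137°, 50 nmi): east 50 sin 137° = 34.10, north 50 cos 137° = -36.57
Leg 3 (019°, 9 nmi): east 9 sin 19° = 2.93, north 9 cos 19° = 8.51
Leg 4 (S88°W, 66 nmi): east 66 sin 268° = -65.96, north 66 cos 268° = -2.30
Net: 34.14 east, 13.80 north. Distance = √((34.14)² + (13.80)²) = 36.830 nmi.

36.8 nmi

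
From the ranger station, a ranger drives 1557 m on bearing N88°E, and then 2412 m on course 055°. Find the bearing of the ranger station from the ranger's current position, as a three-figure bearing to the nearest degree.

248°

Leg 1 (N88°E, 1557 m): east 1557 sin 88° = 1556.05, north 1557 cos 88° = 54.34
Leg 2 (055°, 2412 m): east 2412 sin 55° = 1975.79, north 2412 cos 55° = 1383.47
Net displacement: 3531.85 east, 1437.80 north. Direction back to start is (-3531.85, -1437.80): bearing = atan2(-3531.85, -1437.80) mod 360° = 247.85° ≈ 248°.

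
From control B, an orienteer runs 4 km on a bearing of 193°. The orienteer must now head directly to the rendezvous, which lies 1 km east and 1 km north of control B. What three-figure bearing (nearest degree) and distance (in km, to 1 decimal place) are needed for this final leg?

Leg 1 (193°, 4 km): east 4 sin 193° = -0.90, north 4 cos 193° = -3.90
Current position: (-0.90, -3.90). Target: (1, 1). Remaining: Δeast = 1.90, Δnorth = 4.90.
Bearing = atan2(1.90, 4.90) mod 360° = 21.20°; distance = √((1.90)² + (4.90)²) = 5.253 km.

021°, 5.3 km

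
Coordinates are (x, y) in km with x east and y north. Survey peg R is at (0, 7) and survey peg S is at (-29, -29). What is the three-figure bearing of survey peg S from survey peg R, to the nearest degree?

219°

Δeast = -29 − 0 = -29.00; Δnorth = -29 − 7 = -36.00.
Bearing = atan2(Δeast, Δnorth) mod 360° = 218.85° ≈ 219°.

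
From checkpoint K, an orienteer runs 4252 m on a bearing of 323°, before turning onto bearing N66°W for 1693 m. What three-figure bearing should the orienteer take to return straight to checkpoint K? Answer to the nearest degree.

135°

Leg 1 (323°, 4252 m): east 4252 sin 323° = -2558.92, north 4252 cos 323° = 3395.80
Leg 2 (N66°W, 1693 m): east 1693 sin 294° = -1546.63, north 1693 cos 294° = 688.61
Net displacement: -4105.55 east, 4084.40 north. Direction back to start is (4105.55, -4084.40): bearing = atan2(4105.55, -4084.40) mod 360° = 134.85° ≈ 135°.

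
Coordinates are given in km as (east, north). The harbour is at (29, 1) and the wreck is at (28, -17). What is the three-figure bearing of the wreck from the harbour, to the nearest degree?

Δeast = 28 − 29 = -1.00; Δnorth = -17 − 1 = -18.00.
Bearing = atan2(Δeast, Δnorth) mod 360° = 183.18° ≈ 183°.

183°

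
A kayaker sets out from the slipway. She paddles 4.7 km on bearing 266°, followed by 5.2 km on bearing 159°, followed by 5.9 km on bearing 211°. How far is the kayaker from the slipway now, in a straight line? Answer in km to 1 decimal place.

Leg 1 (266°, 4.7 km): east 4.7 sin 266° = -4.69, north 4.7 cos 266° = -0.33
Leg 2 (159°, 5.2 km): east 5.2 sin 159° = 1.86, north 5.2 cos 159° = -4.85
Leg 3 (211°, 5.9 km): east 5.9 sin 211° = -3.04, north 5.9 cos 211° = -5.06
Net: -5.86 east, -10.24 north. Distance = √((-5.86)² + (-10.24)²) = 11.800 km.

11.8 km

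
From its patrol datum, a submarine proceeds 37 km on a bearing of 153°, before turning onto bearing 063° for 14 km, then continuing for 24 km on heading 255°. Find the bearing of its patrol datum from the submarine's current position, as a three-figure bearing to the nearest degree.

349°

Leg 1 (153°, 37 km): east 37 sin 153° = 16.80, north 37 cos 153° = -32.97
Leg 2 (063°, 14 km): east 14 sin 63° = 12.47, north 14 cos 63° = 6.36
Leg 3 (255°, 24 km): east 24 sin 255° = -23.18, north 24 cos 255° = -6.21
Net displacement: 6.09 east, -32.82 north. Direction back to start is (-6.09, 32.82): bearing = atan2(-6.09, 32.82) mod 360° = 349.49° ≈ 349°.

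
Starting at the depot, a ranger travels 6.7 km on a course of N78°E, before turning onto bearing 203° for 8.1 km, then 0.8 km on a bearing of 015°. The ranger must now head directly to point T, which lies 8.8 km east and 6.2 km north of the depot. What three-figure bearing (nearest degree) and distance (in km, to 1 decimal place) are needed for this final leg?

Leg 1 (N78°E, 6.7 km): east 6.7 sin 78° = 6.55, north 6.7 cos 78° = 1.39
Leg 2 (203°, 8.1 km): east 8.1 sin 203° = -3.16, north 8.1 cos 203° = -7.46
Leg 3 (015°, 0.8 km): east 0.8 sin 15° = 0.21, north 0.8 cos 15° = 0.77
Current position: (3.60, -5.29). Target: (8.8, 6.2). Remaining: Δeast = 5.20, Δnorth = 11.49.
Bearing = atan2(5.20, 11.49) mod 360° = 24.37°; distance = √((5.20)² + (11.49)²) = 12.614 km.

024°, 12.6 km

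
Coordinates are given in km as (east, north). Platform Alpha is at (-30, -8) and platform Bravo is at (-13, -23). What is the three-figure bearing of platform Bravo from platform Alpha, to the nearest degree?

131°

Δeast = -13 − -30 = 17.00; Δnorth = -23 − -8 = -15.00.
Bearing = atan2(Δeast, Δnorth) mod 360° = 131.42° ≈ 131°.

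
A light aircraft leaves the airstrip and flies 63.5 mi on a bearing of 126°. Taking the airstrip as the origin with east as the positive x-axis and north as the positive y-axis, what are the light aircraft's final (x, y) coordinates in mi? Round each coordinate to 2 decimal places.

Leg 1 (126°, 63.5 mi): east 63.5 sin 126° = 51.37, north 63.5 cos 126° = -37.32
Summing: 51.37 mi east, -37.32 mi north → (51.37, -37.32).

(51.37, -37.32)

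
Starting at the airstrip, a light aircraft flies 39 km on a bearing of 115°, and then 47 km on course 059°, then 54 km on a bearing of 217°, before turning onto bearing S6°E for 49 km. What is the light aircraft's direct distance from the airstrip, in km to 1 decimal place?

97.0 km

Leg 1 (115°, 39 km): east 39 sin 115° = 35.35, north 39 cos 115° = -16.48
Leg 2 (059°, 47 km): east 47 sin 59° = 40.29, north 47 cos 59° = 24.21
Leg 3 (217°, 54 km): east 54 sin 217° = -32.50, north 54 cos 217° = -43.13
Leg 4 (S6°E, 49 km): east 49 sin 174° = 5.12, north 49 cos 174° = -48.73
Net: 48.26 east, -84.13 north. Distance = √((48.26)² + (-84.13)²) = 96.990 km.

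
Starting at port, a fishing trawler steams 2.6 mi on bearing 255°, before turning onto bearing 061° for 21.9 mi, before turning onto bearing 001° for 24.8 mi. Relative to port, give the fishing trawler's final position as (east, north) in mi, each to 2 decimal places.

Leg 1 (255°, 2.6 mi): east 2.6 sin 255° = -2.51, north 2.6 cos 255° = -0.67
Leg 2 (061°, 21.9 mi): east 21.9 sin 61° = 19.15, north 21.9 cos 61° = 10.62
Leg 3 (001°, 24.8 mi): east 24.8 sin 1° = 0.43, north 24.8 cos 1° = 24.80
Summing: 17.08 mi east, 34.74 mi north → (17.08, 34.74).

(17.08, 34.74)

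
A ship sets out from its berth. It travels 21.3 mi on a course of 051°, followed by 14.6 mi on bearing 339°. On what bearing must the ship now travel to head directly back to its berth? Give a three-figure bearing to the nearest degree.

Leg 1 (051°, 21.3 mi): east 21.3 sin 51° = 16.55, north 21.3 cos 51° = 13.40
Leg 2 (339°, 14.6 mi): east 14.6 sin 339° = -5.23, north 14.6 cos 339° = 13.63
Net displacement: 11.32 east, 27.03 north. Direction back to start is (-11.32, -27.03): bearing = atan2(-11.32, -27.03) mod 360° = 202.72° ≈ 203°.

203°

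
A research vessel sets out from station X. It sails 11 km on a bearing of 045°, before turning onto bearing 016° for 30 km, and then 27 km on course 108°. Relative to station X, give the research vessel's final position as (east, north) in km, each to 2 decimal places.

(41.73, 28.27)

Leg 1 (045°, 11 km): east 11 sin 45° = 7.78, north 11 cos 45° = 7.78
Leg 2 (016°, 30 km): east 30 sin 16° = 8.27, north 30 cos 16° = 28.84
Leg 3 (108°, 27 km): east 27 sin 108° = 25.68, north 27 cos 108° = -8.34
Summing: 41.73 km east, 28.27 km north → (41.73, 28.27).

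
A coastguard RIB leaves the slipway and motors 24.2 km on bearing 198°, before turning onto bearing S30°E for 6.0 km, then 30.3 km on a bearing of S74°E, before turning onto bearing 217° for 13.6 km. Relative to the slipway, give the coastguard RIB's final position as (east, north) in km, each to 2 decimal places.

Leg 1 (198°, 24.2 km): east 24.2 sin 198° = -7.48, north 24.2 cos 198° = -23.02
Leg 2 (S30°E, 6.0 km): east 6.0 sin 150° = 3.00, north 6.0 cos 150° = -5.20
Leg 3 (S74°E, 30.3 km): east 30.3 sin 106° = 29.13, north 30.3 cos 106° = -8.35
Leg 4 (217°, 13.6 km): east 13.6 sin 217° = -8.18, north 13.6 cos 217° = -10.86
Summing: 16.46 km east, -47.42 km north → (16.46, -47.42).

(16.46, -47.42)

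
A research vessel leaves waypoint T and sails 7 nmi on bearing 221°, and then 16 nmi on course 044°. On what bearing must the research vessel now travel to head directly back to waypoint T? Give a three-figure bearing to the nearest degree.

226°

Leg 1 (221°, 7 nmi): east 7 sin 221° = -4.59, north 7 cos 221° = -5.28
Leg 2 (044°, 16 nmi): east 16 sin 44° = 11.11, north 16 cos 44° = 11.51
Net displacement: 6.52 east, 6.23 north. Direction back to start is (-6.52, -6.23): bearing = atan2(-6.52, -6.23) mod 360° = 226.33° ≈ 226°.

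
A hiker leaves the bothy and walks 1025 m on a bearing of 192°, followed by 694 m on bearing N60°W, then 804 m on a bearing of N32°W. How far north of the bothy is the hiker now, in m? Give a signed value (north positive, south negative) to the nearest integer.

26 m

Leg 1 (192°, 1025 m): east 1025 sin 192° = -213.11, north 1025 cos 192° = -1002.60
Leg 2 (N60°W, 694 m): east 694 sin 300° = -601.02, north 694 cos 300° = 347.00
Leg 3 (N32°W, 804 m): east 804 sin 328° = -426.06, north 804 cos 328° = 681.83
Net north component: 26.23 m.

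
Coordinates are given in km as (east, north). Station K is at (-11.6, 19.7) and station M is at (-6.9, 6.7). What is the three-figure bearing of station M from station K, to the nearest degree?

Δeast = -6.9 − -11.6 = 4.70; Δnorth = 6.7 − 19.7 = -13.00.
Bearing = atan2(Δeast, Δnorth) mod 360° = 160.12° ≈ 160°.

160°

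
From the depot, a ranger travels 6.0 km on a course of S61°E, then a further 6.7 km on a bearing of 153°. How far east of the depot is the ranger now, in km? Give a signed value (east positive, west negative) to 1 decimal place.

8.3 km

Leg 1 (S61°E, 6.0 km): east 6.0 sin 119° = 5.25, north 6.0 cos 119° = -2.91
Leg 2 (153°, 6.7 km): east 6.7 sin 153° = 3.04, north 6.7 cos 153° = -5.97
Net east component: 8.29 km.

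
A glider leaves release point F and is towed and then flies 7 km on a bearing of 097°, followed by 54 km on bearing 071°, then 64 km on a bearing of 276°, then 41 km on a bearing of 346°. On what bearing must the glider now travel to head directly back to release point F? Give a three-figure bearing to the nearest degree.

166°

Leg 1 (097°, 7 km): east 7 sin 97° = 6.95, north 7 cos 97° = -0.85
Leg 2 (071°, 54 km): east 54 sin 71° = 51.06, north 54 cos 71° = 17.58
Leg 3 (276°, 64 km): east 64 sin 276° = -63.65, north 64 cos 276° = 6.69
Leg 4 (346°, 41 km): east 41 sin 346° = -9.92, north 41 cos 346° = 39.78
Net displacement: -15.56 east, 63.20 north. Direction back to start is (15.56, -63.20): bearing = atan2(15.56, -63.20) mod 360° = 166.17° ≈ 166°.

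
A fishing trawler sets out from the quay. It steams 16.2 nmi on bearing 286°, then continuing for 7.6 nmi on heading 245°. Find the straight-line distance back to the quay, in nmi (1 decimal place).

Leg 1 (286°, 16.2 nmi): east 16.2 sin 286° = -15.57, north 16.2 cos 286° = 4.47
Leg 2 (245°, 7.6 nmi): east 7.6 sin 245° = -6.89, north 7.6 cos 245° = -3.21
Net: -22.46 east, 1.25 north. Distance = √((-22.46)² + (1.25)²) = 22.495 nmi.

22.5 nmi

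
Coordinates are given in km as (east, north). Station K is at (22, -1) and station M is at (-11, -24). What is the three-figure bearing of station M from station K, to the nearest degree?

235°

Δeast = -11 − 22 = -33.00; Δnorth = -24 − -1 = -23.00.
Bearing = atan2(Δeast, Δnorth) mod 360° = 235.12° ≈ 235°.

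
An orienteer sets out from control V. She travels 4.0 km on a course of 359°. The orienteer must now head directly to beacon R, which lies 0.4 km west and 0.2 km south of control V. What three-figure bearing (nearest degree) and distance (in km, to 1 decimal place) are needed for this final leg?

184°, 4.2 km

Leg 1 (359°, 4.0 km): east 4.0 sin 359° = -0.07, north 4.0 cos 359° = 4.00
Current position: (-0.07, 4.00). Target: (-0.4, -0.2). Remaining: Δeast = -0.33, Δnorth = -4.20.
Bearing = atan2(-0.33, -4.20) mod 360° = 184.50°; distance = √((-0.33)² + (-4.20)²) = 4.212 km.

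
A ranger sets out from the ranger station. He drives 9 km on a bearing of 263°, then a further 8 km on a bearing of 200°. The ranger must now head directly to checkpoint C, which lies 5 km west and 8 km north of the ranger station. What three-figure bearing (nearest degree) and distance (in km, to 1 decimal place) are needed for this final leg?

022°, 17.9 km

Leg 1 (263°, 9 km): east 9 sin 263° = -8.93, north 9 cos 263° = -1.10
Leg 2 (200°, 8 km): east 8 sin 200° = -2.74, north 8 cos 200° = -7.52
Current position: (-11.67, -8.61). Target: (-5, 8). Remaining: Δeast = 6.67, Δnorth = 16.61.
Bearing = atan2(6.67, 16.61) mod 360° = 21.87°; distance = √((6.67)² + (16.61)²) = 17.903 km.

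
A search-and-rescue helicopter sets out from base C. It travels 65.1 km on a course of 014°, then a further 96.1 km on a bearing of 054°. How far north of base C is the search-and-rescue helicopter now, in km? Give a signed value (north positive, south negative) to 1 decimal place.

119.7 km

Leg 1 (014°, 65.1 km): east 65.1 sin 14° = 15.75, north 65.1 cos 14° = 63.17
Leg 2 (054°, 96.1 km): east 96.1 sin 54° = 77.75, north 96.1 cos 54° = 56.49
Net north component: 119.65 km.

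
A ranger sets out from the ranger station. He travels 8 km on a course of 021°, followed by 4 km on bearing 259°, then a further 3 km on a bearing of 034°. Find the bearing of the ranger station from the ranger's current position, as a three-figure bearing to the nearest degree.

184°

Leg 1 (021°, 8 km): east 8 sin 21° = 2.87, north 8 cos 21° = 7.47
Leg 2 (259°, 4 km): east 4 sin 259° = -3.93, north 4 cos 259° = -0.76
Leg 3 (034°, 3 km): east 3 sin 34° = 1.68, north 3 cos 34° = 2.49
Net displacement: 0.62 east, 9.19 north. Direction back to start is (-0.62, -9.19): bearing = atan2(-0.62, -9.19) mod 360° = 183.85° ≈ 184°.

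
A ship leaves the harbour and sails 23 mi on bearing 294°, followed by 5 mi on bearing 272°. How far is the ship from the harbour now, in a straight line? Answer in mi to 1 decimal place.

Leg 1 (294°, 23 mi): east 23 sin 294° = -21.01, north 23 cos 294° = 9.35
Leg 2 (272°, 5 mi): east 5 sin 272° = -5.00, north 5 cos 272° = 0.17
Net: -26.01 east, 9.53 north. Distance = √((-26.01)² + (9.53)²) = 27.699 mi.

27.7 mi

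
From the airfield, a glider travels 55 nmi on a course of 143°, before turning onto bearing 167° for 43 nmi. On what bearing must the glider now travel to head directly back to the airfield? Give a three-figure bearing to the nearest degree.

Leg 1 (143°, 55 nmi): east 55 sin 143° = 33.10, north 55 cos 143° = -43.92
Leg 2 (167°, 43 nmi): east 43 sin 167° = 9.67, north 43 cos 167° = -41.90
Net displacement: 42.77 east, -85.82 north. Direction back to start is (-42.77, 85.82): bearing = atan2(-42.77, 85.82) mod 360° = 333.51° ≈ 334°.

334°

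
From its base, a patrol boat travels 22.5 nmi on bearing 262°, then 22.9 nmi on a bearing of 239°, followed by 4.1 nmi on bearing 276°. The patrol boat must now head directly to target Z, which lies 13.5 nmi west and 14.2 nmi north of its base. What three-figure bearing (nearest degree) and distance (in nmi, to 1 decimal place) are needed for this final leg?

049°, 43.3 nmi

Leg 1 (262°, 22.5 nmi): east 22.5 sin 262° = -22.28, north 22.5 cos 262° = -3.13
Leg 2 (239°, 22.9 nmi): east 22.9 sin 239° = -19.63, north 22.9 cos 239° = -11.79
Leg 3 (276°, 4.1 nmi): east 4.1 sin 276° = -4.08, north 4.1 cos 276° = 0.43
Current position: (-45.99, -14.50). Target: (-13.5, 14.2). Remaining: Δeast = 32.49, Δnorth = 28.70.
Bearing = atan2(32.49, 28.70) mod 360° = 48.55°; distance = √((32.49)² + (28.70)²) = 43.347 nmi.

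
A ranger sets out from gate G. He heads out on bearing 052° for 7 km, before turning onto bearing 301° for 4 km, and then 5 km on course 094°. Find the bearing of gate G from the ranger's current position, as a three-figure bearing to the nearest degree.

230°

Leg 1 (052°, 7 km): east 7 sin 52° = 5.52, north 7 cos 52° = 4.31
Leg 2 (301°, 4 km): east 4 sin 301° = -3.43, north 4 cos 301° = 2.06
Leg 3 (094°, 5 km): east 5 sin 94° = 4.99, north 5 cos 94° = -0.35
Net displacement: 7.08 east, 6.02 north. Direction back to start is (-7.08, -6.02): bearing = atan2(-7.08, -6.02) mod 360° = 229.60° ≈ 230°.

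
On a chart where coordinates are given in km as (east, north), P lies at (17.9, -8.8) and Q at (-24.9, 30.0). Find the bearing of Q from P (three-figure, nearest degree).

Δeast = -24.9 − 17.9 = -42.80; Δnorth = 30.0 − -8.8 = 38.80.
Bearing = atan2(Δeast, Δnorth) mod 360° = 312.19° ≈ 312°.

312°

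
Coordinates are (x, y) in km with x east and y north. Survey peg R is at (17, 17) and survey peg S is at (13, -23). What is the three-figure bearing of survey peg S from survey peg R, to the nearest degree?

186°

Δeast = 13 − 17 = -4.00; Δnorth = -23 − 17 = -40.00.
Bearing = atan2(Δeast, Δnorth) mod 360° = 185.71° ≈ 186°.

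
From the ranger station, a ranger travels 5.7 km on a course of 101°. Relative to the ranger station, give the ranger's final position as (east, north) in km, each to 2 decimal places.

Leg 1 (101°, 5.7 km): east 5.7 sin 101° = 5.60, north 5.7 cos 101° = -1.09
Summing: 5.60 km east, -1.09 km north → (5.60, -1.09).

(5.60, -1.09)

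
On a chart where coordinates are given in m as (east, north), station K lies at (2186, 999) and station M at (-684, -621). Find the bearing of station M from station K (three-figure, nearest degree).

Δeast = -684 − 2186 = -2870.00; Δnorth = -621 − 999 = -1620.00.
Bearing = atan2(Δeast, Δnorth) mod 360° = 240.56° ≈ 241°.

241°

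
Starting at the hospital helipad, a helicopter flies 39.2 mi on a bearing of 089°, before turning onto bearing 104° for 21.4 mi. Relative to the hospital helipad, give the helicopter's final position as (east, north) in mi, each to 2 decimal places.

Leg 1 (089°, 39.2 mi): east 39.2 sin 89° = 39.19, north 39.2 cos 89° = 0.68
Leg 2 (104°, 21.4 mi): east 21.4 sin 104° = 20.76, north 21.4 cos 104° = -5.18
Summing: 59.96 mi east, -4.49 mi north → (59.96, -4.49).

(59.96, -4.49)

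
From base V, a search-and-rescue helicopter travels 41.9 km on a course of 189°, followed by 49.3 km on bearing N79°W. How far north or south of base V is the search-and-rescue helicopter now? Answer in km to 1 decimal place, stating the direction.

32.0 km south

Leg 1 (189°, 41.9 km): east 41.9 sin 189° = -6.55, north 41.9 cos 189° = -41.38
Leg 2 (N79°W, 49.3 km): east 49.3 sin 281° = -48.39, north 49.3 cos 281° = 9.41
Net north component: -31.98 km.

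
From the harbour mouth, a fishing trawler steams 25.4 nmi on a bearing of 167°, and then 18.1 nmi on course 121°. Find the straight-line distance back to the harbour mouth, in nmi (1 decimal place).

40.1 nmi

Leg 1 (167°, 25.4 nmi): east 25.4 sin 167° = 5.71, north 25.4 cos 167° = -24.75
Leg 2 (121°, 18.1 nmi): east 18.1 sin 121° = 15.51, north 18.1 cos 121° = -9.32
Net: 21.23 east, -34.07 north. Distance = √((21.23)² + (-34.07)²) = 40.143 nmi.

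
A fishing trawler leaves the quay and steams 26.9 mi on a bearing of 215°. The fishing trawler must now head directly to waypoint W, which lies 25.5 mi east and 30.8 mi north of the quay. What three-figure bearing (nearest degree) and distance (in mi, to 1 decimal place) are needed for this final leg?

038°, 66.8 mi

Leg 1 (215°, 26.9 mi): east 26.9 sin 215° = -15.43, north 26.9 cos 215° = -22.04
Current position: (-15.43, -22.04). Target: (25.5, 30.8). Remaining: Δeast = 40.93, Δnorth = 52.84.
Bearing = atan2(40.93, 52.84) mod 360° = 37.76°; distance = √((40.93)² + (52.84)²) = 66.834 mi.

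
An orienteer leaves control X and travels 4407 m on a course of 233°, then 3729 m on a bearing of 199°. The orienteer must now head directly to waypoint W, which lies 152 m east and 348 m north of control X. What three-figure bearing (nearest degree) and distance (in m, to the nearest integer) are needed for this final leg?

Leg 1 (233°, 4407 m): east 4407 sin 233° = -3519.59, north 4407 cos 233° = -2652.20
Leg 2 (199°, 3729 m): east 3729 sin 199° = -1214.04, north 3729 cos 199° = -3525.84
Current position: (-4733.63, -6178.04). Target: (152, 348). Remaining: Δeast = 4885.63, Δnorth = 6526.04.
Bearing = atan2(4885.63, 6526.04) mod 360° = 36.82°; distance = √((4885.63)² + (6526.04)²) = 8152.211 m.

037°, 8152 m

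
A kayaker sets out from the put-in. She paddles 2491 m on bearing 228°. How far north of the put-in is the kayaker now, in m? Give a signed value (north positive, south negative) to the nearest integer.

Leg 1 (228°, 2491 m): east 2491 sin 228° = -1851.17, north 2491 cos 228° = -1666.80
Net north component: -1666.80 m.

-1667 m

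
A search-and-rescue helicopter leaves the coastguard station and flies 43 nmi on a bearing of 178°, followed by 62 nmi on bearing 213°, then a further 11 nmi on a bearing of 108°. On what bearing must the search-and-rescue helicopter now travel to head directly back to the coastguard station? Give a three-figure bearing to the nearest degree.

Leg 1 (178°, 43 nmi): east 43 sin 178° = 1.50, north 43 cos 178° = -42.97
Leg 2 (213°, 62 nmi): east 62 sin 213° = -33.77, north 62 cos 213° = -52.00
Leg 3 (108°, 11 nmi): east 11 sin 108° = 10.46, north 11 cos 108° = -3.40
Net displacement: -21.81 east, -98.37 north. Direction back to start is (21.81, 98.37): bearing = atan2(21.81, 98.37) mod 360° = 12.50° ≈ 012°.

012°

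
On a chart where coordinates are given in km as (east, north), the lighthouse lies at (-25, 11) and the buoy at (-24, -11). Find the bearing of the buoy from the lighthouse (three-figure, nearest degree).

177°

Δeast = -24 − -25 = 1.00; Δnorth = -11 − 11 = -22.00.
Bearing = atan2(Δeast, Δnorth) mod 360° = 177.40° ≈ 177°.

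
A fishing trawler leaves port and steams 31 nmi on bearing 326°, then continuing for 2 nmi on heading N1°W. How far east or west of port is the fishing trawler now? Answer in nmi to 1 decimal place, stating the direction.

17.4 nmi west

Leg 1 (326°, 31 nmi): east 31 sin 326° = -17.33, north 31 cos 326° = 25.70
Leg 2 (N1°W, 2 nmi): east 2 sin 359° = -0.03, north 2 cos 359° = 2.00
Net east component: -17.37 nmi.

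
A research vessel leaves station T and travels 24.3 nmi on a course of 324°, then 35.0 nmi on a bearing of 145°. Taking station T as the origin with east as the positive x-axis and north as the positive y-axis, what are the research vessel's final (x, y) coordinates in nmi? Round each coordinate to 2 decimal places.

Leg 1 (324°, 24.3 nmi): east 24.3 sin 324° = -14.28, north 24.3 cos 324° = 19.66
Leg 2 (145°, 35.0 nmi): east 35.0 sin 145° = 20.08, north 35.0 cos 145° = -28.67
Summing: 5.79 nmi east, -9.01 nmi north → (5.79, -9.01).

(5.79, -9.01)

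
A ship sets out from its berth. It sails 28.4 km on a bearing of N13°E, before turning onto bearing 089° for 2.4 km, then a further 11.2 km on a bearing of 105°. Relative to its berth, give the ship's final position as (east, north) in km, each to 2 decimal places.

(19.61, 24.82)

Leg 1 (N13°E, 28.4 km): east 28.4 sin 13° = 6.39, north 28.4 cos 13° = 27.67
Leg 2 (089°, 2.4 km): east 2.4 sin 89° = 2.40, north 2.4 cos 89° = 0.04
Leg 3 (105°, 11.2 km): east 11.2 sin 105° = 10.82, north 11.2 cos 105° = -2.90
Summing: 19.61 km east, 24.82 km north → (19.61, 24.82).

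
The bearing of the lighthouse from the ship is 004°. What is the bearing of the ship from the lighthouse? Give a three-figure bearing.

184°

Back-bearing = 004° + 180° = 184°.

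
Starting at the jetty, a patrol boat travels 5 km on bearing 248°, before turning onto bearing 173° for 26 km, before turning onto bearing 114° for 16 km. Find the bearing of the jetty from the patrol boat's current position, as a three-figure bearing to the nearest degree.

339°

Leg 1 (248°, 5 km): east 5 sin 248° = -4.64, north 5 cos 248° = -1.87
Leg 2 (173°, 26 km): east 26 sin 173° = 3.17, north 26 cos 173° = -25.81
Leg 3 (114°, 16 km): east 16 sin 114° = 14.62, north 16 cos 114° = -6.51
Net displacement: 13.15 east, -34.19 north. Direction back to start is (-13.15, 34.19): bearing = atan2(-13.15, 34.19) mod 360° = 338.96° ≈ 339°.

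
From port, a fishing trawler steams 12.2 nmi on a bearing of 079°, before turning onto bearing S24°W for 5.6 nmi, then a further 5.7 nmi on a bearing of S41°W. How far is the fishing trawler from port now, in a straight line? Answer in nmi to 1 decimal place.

9.3 nmi

Leg 1 (079°, 12.2 nmi): east 12.2 sin 79° = 11.98, north 12.2 cos 79° = 2.33
Leg 2 (S24°W, 5.6 nmi): east 5.6 sin 204° = -2.28, north 5.6 cos 204° = -5.12
Leg 3 (S41°W, 5.7 nmi): east 5.7 sin 221° = -3.74, north 5.7 cos 221° = -4.30
Net: 5.96 east, -7.09 north. Distance = √((5.96)² + (-7.09)²) = 9.261 nmi.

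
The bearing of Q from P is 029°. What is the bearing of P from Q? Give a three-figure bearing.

209°

Back-bearing = 029° + 180° = 209°.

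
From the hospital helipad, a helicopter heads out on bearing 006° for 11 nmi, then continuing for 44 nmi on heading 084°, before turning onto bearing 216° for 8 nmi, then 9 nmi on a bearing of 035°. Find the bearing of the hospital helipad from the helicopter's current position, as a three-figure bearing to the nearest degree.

250°

Leg 1 (006°, 11 nmi): east 11 sin 6° = 1.15, north 11 cos 6° = 10.94
Leg 2 (084°, 44 nmi): east 44 sin 84° = 43.76, north 44 cos 84° = 4.60
Leg 3 (216°, 8 nmi): east 8 sin 216° = -4.70, north 8 cos 216° = -6.47
Leg 4 (035°, 9 nmi): east 9 sin 35° = 5.16, north 9 cos 35° = 7.37
Net displacement: 45.37 east, 16.44 north. Direction back to start is (-45.37, -16.44): bearing = atan2(-45.37, -16.44) mod 360° = 250.08° ≈ 250°.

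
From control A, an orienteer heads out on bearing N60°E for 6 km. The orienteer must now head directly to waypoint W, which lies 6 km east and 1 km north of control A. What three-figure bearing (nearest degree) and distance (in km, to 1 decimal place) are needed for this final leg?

Leg 1 (N60°E, 6 km): east 6 sin 60° = 5.20, north 6 cos 60° = 3.00
Current position: (5.20, 3.00). Target: (6, 1). Remaining: Δeast = 0.80, Δnorth = -2.00.
Bearing = atan2(0.80, -2.00) mod 360° = 158.10°; distance = √((0.80)² + (-2.00)²) = 2.155 km.

158°, 2.2 km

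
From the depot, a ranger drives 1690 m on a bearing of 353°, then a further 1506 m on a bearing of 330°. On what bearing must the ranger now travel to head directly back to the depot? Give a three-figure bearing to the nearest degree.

162°

Leg 1 (353°, 1690 m): east 1690 sin 353° = -205.96, north 1690 cos 353° = 1677.40
Leg 2 (330°, 1506 m): east 1506 sin 330° = -753.00, north 1506 cos 330° = 1304.23
Net displacement: -958.96 east, 2981.64 north. Direction back to start is (958.96, -2981.64): bearing = atan2(958.96, -2981.64) mod 360° = 162.17° ≈ 162°.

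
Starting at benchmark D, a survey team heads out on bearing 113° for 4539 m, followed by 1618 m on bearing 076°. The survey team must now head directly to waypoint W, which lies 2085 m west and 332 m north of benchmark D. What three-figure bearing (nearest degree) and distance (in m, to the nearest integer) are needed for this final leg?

282°, 8018 m

Leg 1 (113°, 4539 m): east 4539 sin 113° = 4178.17, north 4539 cos 113° = -1773.53
Leg 2 (076°, 1618 m): east 1618 sin 76° = 1569.94, north 1618 cos 76° = 391.43
Current position: (5748.11, -1382.10). Target: (-2085, 332). Remaining: Δeast = -7833.11, Δnorth = 1714.10.
Bearing = atan2(-7833.11, 1714.10) mod 360° = 282.34°; distance = √((-7833.11)² + (1714.10)²) = 8018.463 m.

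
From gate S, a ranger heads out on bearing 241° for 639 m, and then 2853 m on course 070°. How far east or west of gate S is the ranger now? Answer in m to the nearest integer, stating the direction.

Leg 1 (241°, 639 m): east 639 sin 241° = -558.88, north 639 cos 241° = -309.79
Leg 2 (070°, 2853 m): east 2853 sin 70° = 2680.94, north 2853 cos 70° = 975.78
Net east component: 2122.06 m.

2122 m east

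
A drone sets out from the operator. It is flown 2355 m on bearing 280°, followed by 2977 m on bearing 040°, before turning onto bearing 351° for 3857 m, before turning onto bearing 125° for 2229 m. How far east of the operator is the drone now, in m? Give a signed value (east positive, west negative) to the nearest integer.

Leg 1 (280°, 2355 m): east 2355 sin 280° = -2319.22, north 2355 cos 280° = 408.94
Leg 2 (040°, 2977 m): east 2977 sin 40° = 1913.58, north 2977 cos 40° = 2280.51
Leg 3 (351°, 3857 m): east 3857 sin 351° = -603.37, north 3857 cos 351° = 3809.51
Leg 4 (125°, 2229 m): east 2229 sin 125° = 1825.89, north 2229 cos 125° = -1278.50
Net east component: 816.88 m.

817 m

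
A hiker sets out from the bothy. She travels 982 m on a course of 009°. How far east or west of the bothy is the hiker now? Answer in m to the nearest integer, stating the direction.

154 m east

Leg 1 (009°, 982 m): east 982 sin 9° = 153.62, north 982 cos 9° = 969.91
Net east component: 153.62 m.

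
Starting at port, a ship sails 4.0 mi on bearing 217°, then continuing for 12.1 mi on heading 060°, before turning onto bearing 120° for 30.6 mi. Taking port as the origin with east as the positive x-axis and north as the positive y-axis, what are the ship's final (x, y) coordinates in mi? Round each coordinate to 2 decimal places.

Leg 1 (217°, 4.0 mi): east 4.0 sin 217° = -2.41, north 4.0 cos 217° = -3.19
Leg 2 (060°, 12.1 mi): east 12.1 sin 60° = 10.48, north 12.1 cos 60° = 6.05
Leg 3 (120°, 30.6 mi): east 30.6 sin 120° = 26.50, north 30.6 cos 120° = -15.30
Summing: 34.57 mi east, -12.44 mi north → (34.57, -12.44).

(34.57, -12.44)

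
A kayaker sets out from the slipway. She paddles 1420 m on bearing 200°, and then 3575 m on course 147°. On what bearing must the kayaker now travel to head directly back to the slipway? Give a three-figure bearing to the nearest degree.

341°

Leg 1 (200°, 1420 m): east 1420 sin 200° = -485.67, north 1420 cos 200° = -1334.36
Leg 2 (147°, 3575 m): east 3575 sin 147° = 1947.08, north 3575 cos 147° = -2998.25
Net displacement: 1461.42 east, -4332.61 north. Direction back to start is (-1461.42, 4332.61): bearing = atan2(-1461.42, 4332.61) mod 360° = 341.36° ≈ 341°.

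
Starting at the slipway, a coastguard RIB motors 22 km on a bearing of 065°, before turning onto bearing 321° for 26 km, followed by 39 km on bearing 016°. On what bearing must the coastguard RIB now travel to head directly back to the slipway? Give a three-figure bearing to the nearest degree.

Leg 1 (065°, 22 km): east 22 sin 65° = 19.94, north 22 cos 65° = 9.30
Leg 2 (321°, 26 km): east 26 sin 321° = -16.36, north 26 cos 321° = 20.21
Leg 3 (016°, 39 km): east 39 sin 16° = 10.75, north 39 cos 16° = 37.49
Net displacement: 14.33 east, 66.99 north. Direction back to start is (-14.33, -66.99): bearing = atan2(-14.33, -66.99) mod 360° = 192.07° ≈ 192°.

192°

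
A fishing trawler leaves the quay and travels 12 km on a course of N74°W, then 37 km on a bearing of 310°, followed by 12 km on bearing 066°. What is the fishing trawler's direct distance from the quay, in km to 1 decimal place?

43.1 km

Leg 1 (N74°W, 12 km): east 12 sin 286° = -11.54, north 12 cos 286° = 3.31
Leg 2 (310°, 37 km): east 37 sin 310° = -28.34, north 37 cos 310° = 23.78
Leg 3 (066°, 12 km): east 12 sin 66° = 10.96, north 12 cos 66° = 4.88
Net: -28.92 east, 31.97 north. Distance = √((-28.92)² + (31.97)²) = 43.108 km.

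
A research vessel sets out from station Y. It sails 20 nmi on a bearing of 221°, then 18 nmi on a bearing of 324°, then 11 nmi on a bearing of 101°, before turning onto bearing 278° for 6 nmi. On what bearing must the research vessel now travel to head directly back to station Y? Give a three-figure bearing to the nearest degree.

Leg 1 (221°, 20 nmi): east 20 sin 221° = -13.12, north 20 cos 221° = -15.09
Leg 2 (324°, 18 nmi): east 18 sin 324° = -10.58, north 18 cos 324° = 14.56
Leg 3 (101°, 11 nmi): east 11 sin 101° = 10.80, north 11 cos 101° = -2.10
Leg 4 (278°, 6 nmi): east 6 sin 278° = -5.94, north 6 cos 278° = 0.84
Net displacement: -18.85 east, -1.80 north. Direction back to start is (18.85, 1.80): bearing = atan2(18.85, 1.80) mod 360° = 84.56° ≈ 085°.

085°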